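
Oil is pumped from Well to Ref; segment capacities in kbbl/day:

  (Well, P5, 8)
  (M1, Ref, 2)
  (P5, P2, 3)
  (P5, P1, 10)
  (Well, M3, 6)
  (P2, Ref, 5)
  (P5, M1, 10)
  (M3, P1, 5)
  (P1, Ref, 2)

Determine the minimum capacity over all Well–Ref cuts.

7

Augment Well→M3→P1→Ref: bottleneck 2, flow now 2.
Augment Well→P5→M1→Ref: bottleneck 2, flow now 4.
Augment Well→P5→P2→Ref: bottleneck 3, flow now 7.
No augmenting path remains; maximum flow = 7.
By max-flow min-cut, the minimum cut capacity equals the max flow.
In the residual graph, reachable from Well: {Well, M3, P5, M1, P1}.
Min-cut edges: P5→P2 (3), M1→Ref (2), P1→Ref (2); capacity 3 + 2 + 2 = 7.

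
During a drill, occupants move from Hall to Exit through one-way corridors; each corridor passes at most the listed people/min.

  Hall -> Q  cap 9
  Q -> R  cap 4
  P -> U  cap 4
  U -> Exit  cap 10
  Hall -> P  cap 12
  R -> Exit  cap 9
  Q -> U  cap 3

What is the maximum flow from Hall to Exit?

Augment Hall→P→U→Exit: bottleneck 4, flow now 4.
Augment Hall→Q→R→Exit: bottleneck 4, flow now 8.
Augment Hall→Q→U→Exit: bottleneck 3, flow now 11.
No augmenting path remains; maximum flow = 11.
In the residual graph, reachable from Hall: {Hall, P, Q}.
Min-cut edges: P→U (4), Q→R (4), Q→U (3); capacity 4 + 4 + 3 = 11.
This cut is saturated, so no flow can exceed 11.

11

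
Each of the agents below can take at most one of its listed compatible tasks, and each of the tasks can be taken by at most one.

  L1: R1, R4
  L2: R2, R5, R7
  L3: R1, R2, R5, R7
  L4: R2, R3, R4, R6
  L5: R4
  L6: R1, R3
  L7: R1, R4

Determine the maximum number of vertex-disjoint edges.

6

Unit-capacity flow: source→left, listed edges, right→sink; max matching = max flow.
Augmenting path L1→R1 (+1); matched 1.
Augmenting path L2→R2 (+1); matched 2.
Augmenting path L3→R5 (+1); matched 3.
Augmenting path L4→R3 (+1); matched 4.
Augmenting path L5→R4 (+1); matched 5.
Augmenting path L6→R3→L4→R6 (+1); matched 6.
No augmenting path remains; maximum matching = 6.
König certificate: {L2, L3, L4, L6, R1, R4} is a vertex cover of size 6 (every listed pair touches it), so no matching can be larger.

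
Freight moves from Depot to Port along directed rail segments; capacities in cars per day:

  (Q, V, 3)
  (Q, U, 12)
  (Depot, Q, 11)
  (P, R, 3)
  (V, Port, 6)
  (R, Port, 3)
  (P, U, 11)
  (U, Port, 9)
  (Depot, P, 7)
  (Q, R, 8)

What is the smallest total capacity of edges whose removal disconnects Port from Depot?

Augment Depot→P→R→Port: bottleneck 3, flow now 3.
Augment Depot→P→U→Port: bottleneck 4, flow now 7.
Augment Depot→Q→U→Port: bottleneck 5, flow now 12.
Augment Depot→Q→V→Port: bottleneck 3, flow now 15.
No augmenting path remains; maximum flow = 15.
By max-flow min-cut, the minimum cut capacity equals the max flow.
In the residual graph, reachable from Depot: {Depot, P, Q, R, U}.
Min-cut edges: Q→V (3), R→Port (3), U→Port (9); capacity 3 + 3 + 9 = 15.

15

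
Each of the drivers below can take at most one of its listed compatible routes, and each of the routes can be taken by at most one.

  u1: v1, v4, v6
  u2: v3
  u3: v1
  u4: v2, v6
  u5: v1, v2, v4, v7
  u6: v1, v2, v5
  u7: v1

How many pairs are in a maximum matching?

Unit-capacity flow: source→left, listed edges, right→sink; max matching = max flow.
Augmenting path u1→v1 (+1); matched 1.
Augmenting path u2→v3 (+1); matched 2.
Augmenting path u4→v2 (+1); matched 3.
Augmenting path u5→v4 (+1); matched 4.
Augmenting path u6→v5 (+1); matched 5.
Augmenting path u3→v1→u1→v6 (+1); matched 6.
No augmenting path remains; maximum matching = 6.
König certificate: {u1, u2, u4, u5, u6, v1} is a vertex cover of size 6 (every listed pair touches it), so no matching can be larger.

6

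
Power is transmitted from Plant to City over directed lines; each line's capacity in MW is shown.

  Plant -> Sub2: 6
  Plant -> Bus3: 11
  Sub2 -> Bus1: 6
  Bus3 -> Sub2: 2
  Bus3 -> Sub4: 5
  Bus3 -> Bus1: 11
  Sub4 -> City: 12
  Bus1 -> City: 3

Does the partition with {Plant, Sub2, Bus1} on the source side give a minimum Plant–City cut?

No — its capacity is 14, but the minimum cut has capacity 8.

Given cut capacity: 11 + 3 = 14.
Augment Plant→Sub2→Bus1→City: bottleneck 3, flow now 3.
Augment Plant→Bus3→Sub4→City: bottleneck 5, flow now 8.
No augmenting path remains; maximum flow = 8.
In the residual graph, reachable from Plant: {Plant, Sub2, Bus3, Bus1}.
Min-cut edges: Bus3→Sub4 (5), Bus1→City (3); capacity 5 + 3 = 8.
Cut capacity 14 exceeds the max flow 8, so it is not minimum.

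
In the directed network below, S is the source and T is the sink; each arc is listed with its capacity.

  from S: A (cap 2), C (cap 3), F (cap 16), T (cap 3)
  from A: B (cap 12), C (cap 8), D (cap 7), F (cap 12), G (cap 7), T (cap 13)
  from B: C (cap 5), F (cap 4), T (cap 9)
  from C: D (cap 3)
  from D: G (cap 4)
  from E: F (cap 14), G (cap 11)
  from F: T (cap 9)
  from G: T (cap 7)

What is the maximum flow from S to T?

17

Augment S→T: bottleneck 3, flow now 3.
Augment S→A→T: bottleneck 2, flow now 5.
Augment S→F→T: bottleneck 9, flow now 14.
Augment S→C→D→G→T: bottleneck 3, flow now 17.
No augmenting path remains; maximum flow = 17.
In the residual graph, reachable from S: {S, F}.
Min-cut edges: S→A (2), S→C (3), S→T (3), F→T (9); capacity 2 + 3 + 3 + 9 = 17.
This cut is saturated, so no flow can exceed 17.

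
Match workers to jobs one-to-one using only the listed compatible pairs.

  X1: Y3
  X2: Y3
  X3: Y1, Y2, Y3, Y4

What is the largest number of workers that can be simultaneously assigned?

2

Unit-capacity flow: source→left, listed edges, right→sink; max matching = max flow.
Augmenting path X1→Y3 (+1); matched 1.
Augmenting path X3→Y1 (+1); matched 2.
No augmenting path remains; maximum matching = 2.
König certificate: {X3, Y3} is a vertex cover of size 2 (every listed pair touches it), so no matching can be larger.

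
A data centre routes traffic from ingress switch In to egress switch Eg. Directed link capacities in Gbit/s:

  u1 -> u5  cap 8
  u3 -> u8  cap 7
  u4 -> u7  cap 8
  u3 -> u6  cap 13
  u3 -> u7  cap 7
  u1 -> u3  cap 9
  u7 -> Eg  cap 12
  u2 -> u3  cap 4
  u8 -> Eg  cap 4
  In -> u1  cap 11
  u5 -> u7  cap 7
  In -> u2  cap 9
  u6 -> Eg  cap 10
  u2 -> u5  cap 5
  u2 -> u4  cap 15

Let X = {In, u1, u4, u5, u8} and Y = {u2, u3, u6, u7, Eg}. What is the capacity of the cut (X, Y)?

Edges leaving {In, u1, u4, u5, u8}: In→u2 (9), u1→u3 (9), u4→u7 (8), u5→u7 (7), u8→Eg (4).
Cut capacity = 9 + 9 + 8 + 7 + 4 = 37.

37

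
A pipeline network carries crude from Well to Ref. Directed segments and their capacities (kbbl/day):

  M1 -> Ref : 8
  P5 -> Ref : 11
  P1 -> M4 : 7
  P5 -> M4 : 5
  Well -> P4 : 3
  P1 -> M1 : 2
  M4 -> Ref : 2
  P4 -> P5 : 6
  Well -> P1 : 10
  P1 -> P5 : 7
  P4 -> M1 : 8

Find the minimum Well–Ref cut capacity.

13

Augment Well→P4→P5→Ref: bottleneck 3, flow now 3.
Augment Well→P1→M4→Ref: bottleneck 2, flow now 5.
Augment Well→P1→P5→Ref: bottleneck 7, flow now 12.
Augment Well→P1→M1→Ref: bottleneck 1, flow now 13.
No augmenting path remains; maximum flow = 13.
By max-flow min-cut, the minimum cut capacity equals the max flow.
In the residual graph, reachable from Well: {Well}.
Min-cut edges: Well→P4 (3), Well→P1 (10); capacity 3 + 10 = 13.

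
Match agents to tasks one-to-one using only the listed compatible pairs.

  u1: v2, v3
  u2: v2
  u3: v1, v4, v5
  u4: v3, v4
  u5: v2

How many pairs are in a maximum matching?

Unit-capacity flow: source→left, listed edges, right→sink; max matching = max flow.
Augmenting path u1→v2 (+1); matched 1.
Augmenting path u3→v1 (+1); matched 2.
Augmenting path u4→v3 (+1); matched 3.
Augmenting path u2→v2→u1→v3→u4→v4 (+1); matched 4.
No augmenting path remains; maximum matching = 4.
König certificate: {u1, u3, u4, v2} is a vertex cover of size 4 (every listed pair touches it), so no matching can be larger.

4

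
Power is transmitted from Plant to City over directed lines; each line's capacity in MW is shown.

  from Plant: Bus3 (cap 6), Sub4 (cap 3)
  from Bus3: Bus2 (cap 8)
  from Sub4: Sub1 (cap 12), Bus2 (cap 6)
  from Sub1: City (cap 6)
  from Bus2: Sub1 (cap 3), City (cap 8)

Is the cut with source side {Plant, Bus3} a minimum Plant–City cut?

No — its capacity is 11, but the minimum cut has capacity 9.

Given cut capacity: 3 + 8 = 11.
Augment Plant→Bus3→Bus2→City: bottleneck 6, flow now 6.
Augment Plant→Sub4→Sub1→City: bottleneck 3, flow now 9.
No augmenting path remains; maximum flow = 9.
In the residual graph, reachable from Plant: {Plant}.
Min-cut edges: Plant→Bus3 (6), Plant→Sub4 (3); capacity 6 + 3 = 9.
Cut capacity 11 exceeds the max flow 9, so it is not minimum.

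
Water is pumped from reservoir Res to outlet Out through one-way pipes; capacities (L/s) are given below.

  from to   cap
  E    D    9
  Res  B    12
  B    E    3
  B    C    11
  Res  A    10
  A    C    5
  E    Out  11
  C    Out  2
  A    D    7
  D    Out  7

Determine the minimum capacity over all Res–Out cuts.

12

Augment Res→A→C→Out: bottleneck 2, flow now 2.
Augment Res→A→D→Out: bottleneck 7, flow now 9.
Augment Res→B→E→Out: bottleneck 3, flow now 12.
No augmenting path remains; maximum flow = 12.
By max-flow min-cut, the minimum cut capacity equals the max flow.
In the residual graph, reachable from Res: {Res, A, B, C}.
Min-cut edges: A→D (7), B→E (3), C→Out (2); capacity 7 + 3 + 2 = 12.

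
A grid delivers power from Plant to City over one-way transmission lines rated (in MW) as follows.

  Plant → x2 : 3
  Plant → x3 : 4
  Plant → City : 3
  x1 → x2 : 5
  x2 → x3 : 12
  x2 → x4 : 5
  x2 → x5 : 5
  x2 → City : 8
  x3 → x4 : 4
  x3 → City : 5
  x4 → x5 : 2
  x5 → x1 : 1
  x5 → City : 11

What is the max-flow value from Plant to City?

10

Augment Plant→City: bottleneck 3, flow now 3.
Augment Plant→x2→City: bottleneck 3, flow now 6.
Augment Plant→x3→City: bottleneck 4, flow now 10.
No augmenting path remains; maximum flow = 10.
In the residual graph, reachable from Plant: {Plant}.
Min-cut edges: Plant→x2 (3), Plant→x3 (4), Plant→City (3); capacity 3 + 4 + 3 = 10.
This cut is saturated, so no flow can exceed 10.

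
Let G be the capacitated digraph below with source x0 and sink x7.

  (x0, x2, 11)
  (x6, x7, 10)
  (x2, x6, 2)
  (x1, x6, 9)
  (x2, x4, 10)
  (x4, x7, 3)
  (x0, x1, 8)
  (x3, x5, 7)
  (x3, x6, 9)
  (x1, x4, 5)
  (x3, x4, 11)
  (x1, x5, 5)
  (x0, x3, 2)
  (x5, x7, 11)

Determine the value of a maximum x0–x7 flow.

Augment x0→x1→x4→x7: bottleneck 3, flow now 3.
Augment x0→x1→x5→x7: bottleneck 5, flow now 8.
Augment x0→x2→x6→x7: bottleneck 2, flow now 10.
Augment x0→x3→x5→x7: bottleneck 2, flow now 12.
Augment x0→x2→x4→x1→x6→x7: bottleneck 3, flow now 15. (uses reverse residual edge)
No augmenting path remains; maximum flow = 15.
In the residual graph, reachable from x0: {x0, x2, x4}.
Min-cut edges: x0→x1 (8), x0→x3 (2), x2→x6 (2), x4→x7 (3); capacity 8 + 2 + 2 + 3 = 15.
This cut is saturated, so no flow can exceed 15.

15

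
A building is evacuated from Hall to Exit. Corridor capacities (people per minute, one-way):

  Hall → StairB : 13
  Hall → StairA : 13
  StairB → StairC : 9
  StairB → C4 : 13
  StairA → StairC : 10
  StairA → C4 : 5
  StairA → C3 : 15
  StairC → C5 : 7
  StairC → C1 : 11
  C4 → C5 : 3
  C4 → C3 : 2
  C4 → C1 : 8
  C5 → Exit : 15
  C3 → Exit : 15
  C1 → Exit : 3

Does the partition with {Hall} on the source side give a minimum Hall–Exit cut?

Given cut capacity: 13 + 13 = 26.
Augment Hall→StairA→C3→Exit: bottleneck 13, flow now 13.
Augment Hall→StairB→StairC→C5→Exit: bottleneck 7, flow now 20.
Augment Hall→StairB→StairC→C1→Exit: bottleneck 2, flow now 22.
Augment Hall→StairB→C4→C5→Exit: bottleneck 3, flow now 25.
Augment Hall→StairB→C4→C3→Exit: bottleneck 1, flow now 26.
No augmenting path remains; maximum flow = 26.
Cut capacity 26 equals the max flow, so it is a minimum cut.

Yes — it is a minimum cut (capacity 26).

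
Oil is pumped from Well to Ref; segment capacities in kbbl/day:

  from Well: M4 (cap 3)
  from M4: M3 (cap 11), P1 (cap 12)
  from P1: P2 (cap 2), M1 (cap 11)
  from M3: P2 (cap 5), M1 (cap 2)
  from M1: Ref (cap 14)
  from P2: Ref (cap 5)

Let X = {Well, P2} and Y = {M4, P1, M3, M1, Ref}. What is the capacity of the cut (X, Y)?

8

Edges leaving {Well, P2}: Well→M4 (3), P2→Ref (5).
Cut capacity = 3 + 5 = 8.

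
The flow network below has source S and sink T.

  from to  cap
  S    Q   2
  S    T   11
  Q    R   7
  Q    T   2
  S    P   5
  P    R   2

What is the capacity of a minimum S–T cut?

13

Augment S→T: bottleneck 11, flow now 11.
Augment S→Q→T: bottleneck 2, flow now 13.
No augmenting path remains; maximum flow = 13.
By max-flow min-cut, the minimum cut capacity equals the max flow.
In the residual graph, reachable from S: {S, P, R}.
Min-cut edges: S→Q (2), S→T (11); capacity 2 + 11 = 13.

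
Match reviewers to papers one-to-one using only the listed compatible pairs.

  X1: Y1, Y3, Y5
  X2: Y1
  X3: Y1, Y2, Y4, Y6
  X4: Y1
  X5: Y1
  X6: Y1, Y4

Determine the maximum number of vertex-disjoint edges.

4

Unit-capacity flow: source→left, listed edges, right→sink; max matching = max flow.
Augmenting path X1→Y1 (+1); matched 1.
Augmenting path X3→Y2 (+1); matched 2.
Augmenting path X6→Y4 (+1); matched 3.
Augmenting path X2→Y1→X1→Y3 (+1); matched 4.
No augmenting path remains; maximum matching = 4.
König certificate: {X1, X3, X6, Y1} is a vertex cover of size 4 (every listed pair touches it), so no matching can be larger.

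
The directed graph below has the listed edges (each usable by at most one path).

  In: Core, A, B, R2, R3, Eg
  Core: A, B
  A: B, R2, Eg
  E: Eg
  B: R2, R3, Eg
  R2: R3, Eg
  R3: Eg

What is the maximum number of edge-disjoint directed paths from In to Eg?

Assign every edge capacity 1; by Menger, the answer equals the max flow.
Path In→Eg (+1); total 1.
Path In→A→Eg (+1); total 2.
Path In→B→Eg (+1); total 3.
Path In→R2→Eg (+1); total 4.
Path In→R3→Eg (+1); total 5.
No residual In→Eg path; max flow = 5.
Certifying cut of size 5: {A→Eg, B→Eg, In→Eg, R2→Eg, R3→Eg}.

5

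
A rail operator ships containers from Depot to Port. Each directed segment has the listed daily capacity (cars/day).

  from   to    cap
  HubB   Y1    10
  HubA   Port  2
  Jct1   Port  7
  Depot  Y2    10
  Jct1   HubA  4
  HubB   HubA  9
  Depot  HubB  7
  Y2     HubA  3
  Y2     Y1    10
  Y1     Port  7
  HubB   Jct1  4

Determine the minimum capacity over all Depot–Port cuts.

13

Augment Depot→Y2→Y1→Port: bottleneck 7, flow now 7.
Augment Depot→Y2→HubA→Port: bottleneck 2, flow now 9.
Augment Depot→HubB→Jct1→Port: bottleneck 4, flow now 13.
No augmenting path remains; maximum flow = 13.
By max-flow min-cut, the minimum cut capacity equals the max flow.
In the residual graph, reachable from Depot: {Depot, Y2, HubB, Y1, HubA}.
Min-cut edges: HubB→Jct1 (4), Y1→Port (7), HubA→Port (2); capacity 4 + 7 + 2 = 13.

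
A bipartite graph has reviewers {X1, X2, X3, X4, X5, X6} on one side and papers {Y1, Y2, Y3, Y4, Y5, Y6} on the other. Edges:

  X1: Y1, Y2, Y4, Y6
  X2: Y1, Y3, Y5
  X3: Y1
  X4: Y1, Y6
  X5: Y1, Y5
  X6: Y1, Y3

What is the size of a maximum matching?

Unit-capacity flow: source→left, listed edges, right→sink; max matching = max flow.
Augmenting path X1→Y1 (+1); matched 1.
Augmenting path X2→Y3 (+1); matched 2.
Augmenting path X4→Y6 (+1); matched 3.
Augmenting path X5→Y5 (+1); matched 4.
Augmenting path X3→Y1→X1→Y2 (+1); matched 5.
No augmenting path remains; maximum matching = 5.
König certificate: {X1, X4, Y1, Y3, Y5} is a vertex cover of size 5 (every listed pair touches it), so no matching can be larger.

5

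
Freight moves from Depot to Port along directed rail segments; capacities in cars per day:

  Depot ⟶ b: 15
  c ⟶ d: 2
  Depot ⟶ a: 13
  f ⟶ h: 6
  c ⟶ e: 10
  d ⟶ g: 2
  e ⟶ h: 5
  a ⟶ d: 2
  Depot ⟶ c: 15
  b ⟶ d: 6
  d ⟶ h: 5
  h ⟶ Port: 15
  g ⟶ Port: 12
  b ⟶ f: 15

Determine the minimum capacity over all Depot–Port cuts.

Augment Depot→a→d→g→Port: bottleneck 2, flow now 2.
Augment Depot→b→d→h→Port: bottleneck 5, flow now 7.
Augment Depot→b→f→h→Port: bottleneck 6, flow now 13.
Augment Depot→c→e→h→Port: bottleneck 4, flow now 17.
No augmenting path remains; maximum flow = 17.
By max-flow min-cut, the minimum cut capacity equals the max flow.
In the residual graph, reachable from Depot: {Depot, a, b, c, d, e, f, h}.
Min-cut edges: d→g (2), h→Port (15); capacity 2 + 15 = 17.

17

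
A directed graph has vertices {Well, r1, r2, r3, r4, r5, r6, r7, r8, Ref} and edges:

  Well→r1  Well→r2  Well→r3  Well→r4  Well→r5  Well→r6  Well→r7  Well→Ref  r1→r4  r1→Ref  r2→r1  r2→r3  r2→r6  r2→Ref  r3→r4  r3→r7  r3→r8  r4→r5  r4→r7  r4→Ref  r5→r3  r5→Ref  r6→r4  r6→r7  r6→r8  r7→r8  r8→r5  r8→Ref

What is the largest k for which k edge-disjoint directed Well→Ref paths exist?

6

Assign every edge capacity 1; by Menger, the answer equals the max flow.
Path Well→Ref (+1); total 1.
Path Well→r1→Ref (+1); total 2.
Path Well→r2→Ref (+1); total 3.
Path Well→r4→Ref (+1); total 4.
Path Well→r5→Ref (+1); total 5.
Path Well→r3→r8→Ref (+1); total 6.
No residual Well→Ref path; max flow = 6.
Certifying cut of size 6: {Well→Ref, Well→r1, Well→r2, r4→Ref, r5→Ref, r8→Ref}.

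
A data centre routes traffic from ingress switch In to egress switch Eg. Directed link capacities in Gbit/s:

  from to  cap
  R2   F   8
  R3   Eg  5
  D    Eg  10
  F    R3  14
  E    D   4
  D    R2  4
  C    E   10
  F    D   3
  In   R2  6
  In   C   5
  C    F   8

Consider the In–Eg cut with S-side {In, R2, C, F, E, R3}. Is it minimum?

Given cut capacity: 3 + 4 + 5 = 12.
Augment In→R2→F→D→Eg: bottleneck 3, flow now 3.
Augment In→R2→F→R3→Eg: bottleneck 3, flow now 6.
Augment In→C→F→R3→Eg: bottleneck 2, flow now 8.
Augment In→C→E→D→Eg: bottleneck 3, flow now 11.
No augmenting path remains; maximum flow = 11.
In the residual graph, reachable from In: {In}.
Min-cut edges: In→R2 (6), In→C (5); capacity 6 + 5 = 11.
Cut capacity 12 exceeds the max flow 11, so it is not minimum.

No — its capacity is 12, but the minimum cut has capacity 11.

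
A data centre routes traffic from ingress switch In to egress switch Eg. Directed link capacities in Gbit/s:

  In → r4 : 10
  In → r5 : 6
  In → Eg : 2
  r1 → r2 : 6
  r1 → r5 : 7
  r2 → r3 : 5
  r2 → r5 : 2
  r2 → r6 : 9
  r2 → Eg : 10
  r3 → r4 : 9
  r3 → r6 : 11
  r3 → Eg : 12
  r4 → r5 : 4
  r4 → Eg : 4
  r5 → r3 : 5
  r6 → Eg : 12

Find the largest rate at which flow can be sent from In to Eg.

Augment In→Eg: bottleneck 2, flow now 2.
Augment In→r4→Eg: bottleneck 4, flow now 6.
Augment In→r5→r3→Eg: bottleneck 5, flow now 11.
No augmenting path remains; maximum flow = 11.
In the residual graph, reachable from In: {In, r4, r5}.
Min-cut edges: In→Eg (2), r4→Eg (4), r5→r3 (5); capacity 2 + 4 + 5 = 11.
This cut is saturated, so no flow can exceed 11.

11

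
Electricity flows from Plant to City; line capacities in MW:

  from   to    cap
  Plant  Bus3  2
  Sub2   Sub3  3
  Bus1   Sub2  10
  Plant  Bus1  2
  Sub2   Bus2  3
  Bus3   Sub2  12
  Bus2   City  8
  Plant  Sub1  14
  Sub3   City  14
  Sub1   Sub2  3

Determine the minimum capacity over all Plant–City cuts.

Augment Plant→Bus1→Sub2→Sub3→City: bottleneck 2, flow now 2.
Augment Plant→Bus3→Sub2→Sub3→City: bottleneck 1, flow now 3.
Augment Plant→Bus3→Sub2→Bus2→City: bottleneck 1, flow now 4.
Augment Plant→Sub1→Sub2→Bus2→City: bottleneck 2, flow now 6.
No augmenting path remains; maximum flow = 6.
By max-flow min-cut, the minimum cut capacity equals the max flow.
In the residual graph, reachable from Plant: {Plant, Bus1, Bus3, Sub1, Sub2}.
Min-cut edges: Sub2→Sub3 (3), Sub2→Bus2 (3); capacity 3 + 3 = 6.

6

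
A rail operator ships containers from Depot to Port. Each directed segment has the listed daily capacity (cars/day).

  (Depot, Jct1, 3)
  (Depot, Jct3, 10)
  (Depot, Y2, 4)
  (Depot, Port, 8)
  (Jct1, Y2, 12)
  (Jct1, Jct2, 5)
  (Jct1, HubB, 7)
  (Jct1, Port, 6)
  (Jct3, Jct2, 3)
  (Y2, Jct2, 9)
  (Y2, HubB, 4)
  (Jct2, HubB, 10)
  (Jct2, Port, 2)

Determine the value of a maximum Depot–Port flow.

13

Augment Depot→Port: bottleneck 8, flow now 8.
Augment Depot→Jct1→Port: bottleneck 3, flow now 11.
Augment Depot→Jct3→Jct2→Port: bottleneck 2, flow now 13.
No augmenting path remains; maximum flow = 13.
In the residual graph, reachable from Depot: {Depot, Jct3, Y2, Jct2, HubB}.
Min-cut edges: Depot→Jct1 (3), Depot→Port (8), Jct2→Port (2); capacity 3 + 8 + 2 = 13.
This cut is saturated, so no flow can exceed 13.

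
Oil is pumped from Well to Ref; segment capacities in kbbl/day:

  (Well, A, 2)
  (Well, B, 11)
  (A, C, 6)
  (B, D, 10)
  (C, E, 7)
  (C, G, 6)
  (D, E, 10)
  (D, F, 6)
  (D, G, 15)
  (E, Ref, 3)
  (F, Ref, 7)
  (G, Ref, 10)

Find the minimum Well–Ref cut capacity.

12

Augment Well→A→C→E→Ref: bottleneck 2, flow now 2.
Augment Well→B→D→E→Ref: bottleneck 1, flow now 3.
Augment Well→B→D→F→Ref: bottleneck 6, flow now 9.
Augment Well→B→D→G→Ref: bottleneck 3, flow now 12.
No augmenting path remains; maximum flow = 12.
By max-flow min-cut, the minimum cut capacity equals the max flow.
In the residual graph, reachable from Well: {Well, B}.
Min-cut edges: Well→A (2), B→D (10); capacity 2 + 10 = 12.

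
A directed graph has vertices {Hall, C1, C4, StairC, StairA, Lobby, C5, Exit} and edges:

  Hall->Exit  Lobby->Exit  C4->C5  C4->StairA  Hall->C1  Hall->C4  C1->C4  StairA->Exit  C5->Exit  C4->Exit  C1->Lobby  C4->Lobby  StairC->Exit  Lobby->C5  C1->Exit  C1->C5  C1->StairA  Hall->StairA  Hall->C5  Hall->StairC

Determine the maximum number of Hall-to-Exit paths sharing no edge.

Assign every edge capacity 1; by Menger, the answer equals the max flow.
Path Hall→Exit (+1); total 1.
Path Hall→C1→Exit (+1); total 2.
Path Hall→C4→Exit (+1); total 3.
Path Hall→StairC→Exit (+1); total 4.
Path Hall→StairA→Exit (+1); total 5.
Path Hall→C5→Exit (+1); total 6.
No residual Hall→Exit path; max flow = 6.
Certifying cut of size 6: {Hall→C1, Hall→C4, Hall→C5, Hall→Exit, Hall→StairA, Hall→StairC}.

6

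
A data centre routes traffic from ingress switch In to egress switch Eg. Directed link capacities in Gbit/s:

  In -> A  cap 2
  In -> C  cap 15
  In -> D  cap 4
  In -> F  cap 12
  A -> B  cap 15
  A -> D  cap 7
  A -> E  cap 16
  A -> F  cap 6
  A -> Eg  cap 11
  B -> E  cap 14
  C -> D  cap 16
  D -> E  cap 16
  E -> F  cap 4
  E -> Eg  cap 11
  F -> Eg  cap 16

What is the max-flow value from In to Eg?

Augment In→A→Eg: bottleneck 2, flow now 2.
Augment In→F→Eg: bottleneck 12, flow now 14.
Augment In→D→E→Eg: bottleneck 4, flow now 18.
Augment In→C→D→E→Eg: bottleneck 7, flow now 25.
Augment In→C→D→E→F→Eg: bottleneck 4, flow now 29.
No augmenting path remains; maximum flow = 29.
In the residual graph, reachable from In: {In, C, D, E}.
Min-cut edges: In→A (2), In→F (12), E→F (4), E→Eg (11); capacity 2 + 12 + 4 + 11 = 29.
This cut is saturated, so no flow can exceed 29.

29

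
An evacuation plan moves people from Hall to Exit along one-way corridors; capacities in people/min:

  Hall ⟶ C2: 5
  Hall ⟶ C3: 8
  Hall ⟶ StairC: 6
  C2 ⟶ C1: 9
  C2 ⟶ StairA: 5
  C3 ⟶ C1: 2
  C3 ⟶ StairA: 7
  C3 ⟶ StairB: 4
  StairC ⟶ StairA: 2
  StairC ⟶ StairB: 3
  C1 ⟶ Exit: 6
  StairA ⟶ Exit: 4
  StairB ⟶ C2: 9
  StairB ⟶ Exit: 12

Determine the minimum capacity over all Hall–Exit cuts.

Augment Hall→C2→C1→Exit: bottleneck 5, flow now 5.
Augment Hall→C3→C1→Exit: bottleneck 1, flow now 6.
Augment Hall→C3→StairA→Exit: bottleneck 4, flow now 10.
Augment Hall→C3→StairB→Exit: bottleneck 3, flow now 13.
Augment Hall→StairC→StairB→Exit: bottleneck 3, flow now 16.
Augment Hall→StairC→StairA→C3→StairB→Exit: bottleneck 1, flow now 17. (uses reverse residual edge)
No augmenting path remains; maximum flow = 17.
By max-flow min-cut, the minimum cut capacity equals the max flow.
In the residual graph, reachable from Hall: {Hall, C2, C3, StairC, C1, StairA}.
Min-cut edges: C3→StairB (4), StairC→StairB (3), C1→Exit (6), StairA→Exit (4); capacity 4 + 3 + 6 + 4 = 17.

17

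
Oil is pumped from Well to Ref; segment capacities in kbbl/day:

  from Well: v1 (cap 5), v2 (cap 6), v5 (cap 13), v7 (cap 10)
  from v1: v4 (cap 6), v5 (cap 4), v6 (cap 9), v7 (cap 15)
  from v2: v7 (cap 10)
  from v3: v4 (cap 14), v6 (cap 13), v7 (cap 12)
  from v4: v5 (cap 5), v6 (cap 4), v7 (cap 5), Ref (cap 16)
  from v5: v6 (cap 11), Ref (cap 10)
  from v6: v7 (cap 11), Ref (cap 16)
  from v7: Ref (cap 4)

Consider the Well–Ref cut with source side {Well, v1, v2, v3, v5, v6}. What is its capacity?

104

Edges leaving {Well, v1, v2, v3, v5, v6}: Well→v7 (10), v1→v4 (6), v1→v7 (15), v2→v7 (10), v3→v4 (14), v3→v7 (12), v5→Ref (10), v6→v7 (11), v6→Ref (16).
Cut capacity = 10 + 6 + 15 + 10 + 14 + 12 + 10 + 11 + 16 = 104.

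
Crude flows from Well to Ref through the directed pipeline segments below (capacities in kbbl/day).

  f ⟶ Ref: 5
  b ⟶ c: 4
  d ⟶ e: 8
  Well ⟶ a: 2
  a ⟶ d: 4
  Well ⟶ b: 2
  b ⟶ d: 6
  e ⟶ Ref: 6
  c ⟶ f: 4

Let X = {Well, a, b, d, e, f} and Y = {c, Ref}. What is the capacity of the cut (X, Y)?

Edges leaving {Well, a, b, d, e, f}: b→c (4), e→Ref (6), f→Ref (5).
Cut capacity = 4 + 6 + 5 = 15.

15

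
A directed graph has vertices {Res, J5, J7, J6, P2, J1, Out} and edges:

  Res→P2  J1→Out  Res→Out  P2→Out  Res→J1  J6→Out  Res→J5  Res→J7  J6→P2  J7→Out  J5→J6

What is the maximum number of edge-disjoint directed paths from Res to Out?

5

Assign every edge capacity 1; by Menger, the answer equals the max flow.
Path Res→Out (+1); total 1.
Path Res→J7→Out (+1); total 2.
Path Res→P2→Out (+1); total 3.
Path Res→J1→Out (+1); total 4.
Path Res→J5→J6→Out (+1); total 5.
No residual Res→Out path; max flow = 5.
Certifying cut of size 5: {Res→J1, Res→J5, Res→J7, Res→Out, Res→P2}.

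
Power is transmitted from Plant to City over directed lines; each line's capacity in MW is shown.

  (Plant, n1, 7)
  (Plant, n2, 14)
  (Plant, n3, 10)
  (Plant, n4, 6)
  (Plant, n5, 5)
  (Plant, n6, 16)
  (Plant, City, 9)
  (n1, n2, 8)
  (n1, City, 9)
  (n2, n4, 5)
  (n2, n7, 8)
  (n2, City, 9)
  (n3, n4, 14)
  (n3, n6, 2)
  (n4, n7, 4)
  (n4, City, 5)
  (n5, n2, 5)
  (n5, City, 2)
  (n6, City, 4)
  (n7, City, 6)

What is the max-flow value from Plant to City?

Augment Plant→City: bottleneck 9, flow now 9.
Augment Plant→n1→City: bottleneck 7, flow now 16.
Augment Plant→n2→City: bottleneck 9, flow now 25.
Augment Plant→n4→City: bottleneck 5, flow now 30.
Augment Plant→n5→City: bottleneck 2, flow now 32.
Augment Plant→n6→City: bottleneck 4, flow now 36.
Augment Plant→n2→n7→City: bottleneck 5, flow now 41.
Augment Plant→n4→n7→City: bottleneck 1, flow now 42.
No augmenting path remains; maximum flow = 42.
In the residual graph, reachable from Plant: {Plant, n2, n3, n4, n5, n6, n7}.
Min-cut edges: Plant→n1 (7), Plant→City (9), n2→City (9), n4→City (5), n5→City (2), n6→City (4), n7→City (6); capacity 7 + 9 + 9 + 5 + 2 + 4 + 6 = 42.
This cut is saturated, so no flow can exceed 42.

42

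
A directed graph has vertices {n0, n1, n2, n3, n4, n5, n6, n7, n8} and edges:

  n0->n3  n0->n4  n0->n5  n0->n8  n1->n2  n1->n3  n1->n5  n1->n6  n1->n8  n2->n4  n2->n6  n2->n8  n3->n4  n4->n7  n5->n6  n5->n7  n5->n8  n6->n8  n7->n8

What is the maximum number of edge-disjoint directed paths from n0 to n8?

Assign every edge capacity 1; by Menger, the answer equals the max flow.
Path n0→n8 (+1); total 1.
Path n0→n5→n8 (+1); total 2.
Path n0→n4→n7→n8 (+1); total 3.
No residual n0→n8 path; max flow = 3.
Certifying cut of size 3: {n0→n5, n0→n8, n4→n7}.

3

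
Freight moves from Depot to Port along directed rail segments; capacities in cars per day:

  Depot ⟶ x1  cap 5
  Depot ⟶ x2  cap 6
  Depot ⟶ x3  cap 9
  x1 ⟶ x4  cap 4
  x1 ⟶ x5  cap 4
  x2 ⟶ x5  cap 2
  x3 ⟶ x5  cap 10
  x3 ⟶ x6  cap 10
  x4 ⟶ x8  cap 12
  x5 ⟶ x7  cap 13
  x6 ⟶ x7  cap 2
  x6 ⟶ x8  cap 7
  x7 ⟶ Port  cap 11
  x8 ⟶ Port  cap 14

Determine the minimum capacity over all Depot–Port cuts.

Augment Depot→x1→x4→x8→Port: bottleneck 4, flow now 4.
Augment Depot→x1→x5→x7→Port: bottleneck 1, flow now 5.
Augment Depot→x2→x5→x7→Port: bottleneck 2, flow now 7.
Augment Depot→x3→x5→x7→Port: bottleneck 8, flow now 15.
Augment Depot→x3→x6→x8→Port: bottleneck 1, flow now 16.
No augmenting path remains; maximum flow = 16.
By max-flow min-cut, the minimum cut capacity equals the max flow.
In the residual graph, reachable from Depot: {Depot, x2}.
Min-cut edges: Depot→x1 (5), Depot→x3 (9), x2→x5 (2); capacity 5 + 9 + 2 = 16.

16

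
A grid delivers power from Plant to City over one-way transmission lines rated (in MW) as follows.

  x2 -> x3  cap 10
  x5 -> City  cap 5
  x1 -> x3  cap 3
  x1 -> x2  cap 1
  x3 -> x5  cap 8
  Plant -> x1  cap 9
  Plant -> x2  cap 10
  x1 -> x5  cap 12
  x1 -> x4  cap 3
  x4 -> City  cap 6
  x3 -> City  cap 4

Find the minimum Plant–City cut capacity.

Augment Plant→x1→x3→City: bottleneck 3, flow now 3.
Augment Plant→x1→x4→City: bottleneck 3, flow now 6.
Augment Plant→x1→x5→City: bottleneck 3, flow now 9.
Augment Plant→x2→x3→City: bottleneck 1, flow now 10.
Augment Plant→x2→x3→x5→City: bottleneck 2, flow now 12.
No augmenting path remains; maximum flow = 12.
By max-flow min-cut, the minimum cut capacity equals the max flow.
In the residual graph, reachable from Plant: {Plant, x1, x2, x3, x5}.
Min-cut edges: x1→x4 (3), x3→City (4), x5→City (5); capacity 3 + 4 + 5 = 12.

12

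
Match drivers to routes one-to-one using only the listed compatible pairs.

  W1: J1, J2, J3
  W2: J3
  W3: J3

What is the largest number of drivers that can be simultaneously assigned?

Unit-capacity flow: source→left, listed edges, right→sink; max matching = max flow.
Augmenting path W1→J1 (+1); matched 1.
Augmenting path W2→J3 (+1); matched 2.
No augmenting path remains; maximum matching = 2.
König certificate: {W1, J3} is a vertex cover of size 2 (every listed pair touches it), so no matching can be larger.

2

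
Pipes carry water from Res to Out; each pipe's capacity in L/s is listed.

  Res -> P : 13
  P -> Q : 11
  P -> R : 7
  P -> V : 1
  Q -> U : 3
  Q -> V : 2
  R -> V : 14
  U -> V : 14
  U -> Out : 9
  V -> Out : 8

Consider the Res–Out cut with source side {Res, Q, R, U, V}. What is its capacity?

Edges leaving {Res, Q, R, U, V}: Res→P (13), U→Out (9), V→Out (8).
Cut capacity = 13 + 9 + 8 = 30.

30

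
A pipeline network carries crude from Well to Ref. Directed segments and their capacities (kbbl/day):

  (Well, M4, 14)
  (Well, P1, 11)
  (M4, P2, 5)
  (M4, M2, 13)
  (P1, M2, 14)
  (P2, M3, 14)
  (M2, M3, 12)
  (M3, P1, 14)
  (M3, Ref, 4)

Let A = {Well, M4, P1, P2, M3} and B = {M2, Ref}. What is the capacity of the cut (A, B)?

Edges leaving {Well, M4, P1, P2, M3}: M4→M2 (13), P1→M2 (14), M3→Ref (4).
Cut capacity = 13 + 14 + 4 = 31.

31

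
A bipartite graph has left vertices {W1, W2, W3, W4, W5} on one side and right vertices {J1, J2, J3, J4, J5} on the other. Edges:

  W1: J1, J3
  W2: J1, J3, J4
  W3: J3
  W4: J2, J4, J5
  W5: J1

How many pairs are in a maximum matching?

Unit-capacity flow: source→left, listed edges, right→sink; max matching = max flow.
Augmenting path W1→J1 (+1); matched 1.
Augmenting path W2→J3 (+1); matched 2.
Augmenting path W4→J2 (+1); matched 3.
Augmenting path W3→J3→W2→J4 (+1); matched 4.
No augmenting path remains; maximum matching = 4.
König certificate: {W2, W4, J1, J3} is a vertex cover of size 4 (every listed pair touches it), so no matching can be larger.

4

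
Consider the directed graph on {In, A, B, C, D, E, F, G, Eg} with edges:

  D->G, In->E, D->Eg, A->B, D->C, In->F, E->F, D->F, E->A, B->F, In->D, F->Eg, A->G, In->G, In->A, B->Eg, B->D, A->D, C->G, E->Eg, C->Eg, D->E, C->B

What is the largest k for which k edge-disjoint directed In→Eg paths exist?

4

Assign every edge capacity 1; by Menger, the answer equals the max flow.
Path In→D→Eg (+1); total 1.
Path In→E→Eg (+1); total 2.
Path In→F→Eg (+1); total 3.
Path In→A→B→Eg (+1); total 4.
No residual In→Eg path; max flow = 4.
Certifying cut of size 4: {In→A, In→D, In→E, In→F}.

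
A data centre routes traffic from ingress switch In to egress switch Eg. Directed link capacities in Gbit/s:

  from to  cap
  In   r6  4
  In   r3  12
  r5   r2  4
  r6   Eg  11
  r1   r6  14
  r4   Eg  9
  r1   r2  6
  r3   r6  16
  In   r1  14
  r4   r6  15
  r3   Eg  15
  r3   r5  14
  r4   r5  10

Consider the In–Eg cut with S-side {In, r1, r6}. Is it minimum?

Given cut capacity: 12 + 6 + 11 = 29.
Augment In→r3→Eg: bottleneck 12, flow now 12.
Augment In→r6→Eg: bottleneck 4, flow now 16.
Augment In→r1→r6→Eg: bottleneck 7, flow now 23.
No augmenting path remains; maximum flow = 23.
In the residual graph, reachable from In: {In, r1, r2, r6}.
Min-cut edges: In→r3 (12), r6→Eg (11); capacity 12 + 11 = 23.
Cut capacity 29 exceeds the max flow 23, so it is not minimum.

No — its capacity is 29, but the minimum cut has capacity 23.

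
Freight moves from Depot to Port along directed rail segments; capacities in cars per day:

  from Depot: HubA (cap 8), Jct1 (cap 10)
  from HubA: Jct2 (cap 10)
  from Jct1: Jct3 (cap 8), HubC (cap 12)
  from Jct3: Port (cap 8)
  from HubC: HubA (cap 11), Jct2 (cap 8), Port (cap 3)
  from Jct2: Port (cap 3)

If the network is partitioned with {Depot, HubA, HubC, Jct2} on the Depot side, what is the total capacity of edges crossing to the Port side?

Edges leaving {Depot, HubA, HubC, Jct2}: Depot→Jct1 (10), HubC→Port (3), Jct2→Port (3).
Cut capacity = 10 + 3 + 3 = 16.

16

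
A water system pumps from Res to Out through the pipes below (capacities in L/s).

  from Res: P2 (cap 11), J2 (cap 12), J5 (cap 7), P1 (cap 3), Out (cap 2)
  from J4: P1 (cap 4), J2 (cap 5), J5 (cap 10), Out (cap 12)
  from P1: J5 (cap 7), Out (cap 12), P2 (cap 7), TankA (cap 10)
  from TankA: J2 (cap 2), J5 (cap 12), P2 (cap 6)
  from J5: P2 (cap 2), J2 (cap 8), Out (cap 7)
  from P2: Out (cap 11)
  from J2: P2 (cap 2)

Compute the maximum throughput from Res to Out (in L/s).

Augment Res→Out: bottleneck 2, flow now 2.
Augment Res→P1→Out: bottleneck 3, flow now 5.
Augment Res→J5→Out: bottleneck 7, flow now 12.
Augment Res→P2→Out: bottleneck 11, flow now 23.
No augmenting path remains; maximum flow = 23.
In the residual graph, reachable from Res: {Res, P2, J2}.
Min-cut edges: Res→P1 (3), Res→J5 (7), Res→Out (2), P2→Out (11); capacity 3 + 7 + 2 + 11 = 23.
This cut is saturated, so no flow can exceed 23.

23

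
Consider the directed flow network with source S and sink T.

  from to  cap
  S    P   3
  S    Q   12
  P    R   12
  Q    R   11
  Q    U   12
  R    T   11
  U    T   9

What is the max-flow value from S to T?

Augment S→P→R→T: bottleneck 3, flow now 3.
Augment S→Q→R→T: bottleneck 8, flow now 11.
Augment S→Q→U→T: bottleneck 4, flow now 15.
No augmenting path remains; maximum flow = 15.
In the residual graph, reachable from S: {S}.
Min-cut edges: S→P (3), S→Q (12); capacity 3 + 12 = 15.
This cut is saturated, so no flow can exceed 15.

15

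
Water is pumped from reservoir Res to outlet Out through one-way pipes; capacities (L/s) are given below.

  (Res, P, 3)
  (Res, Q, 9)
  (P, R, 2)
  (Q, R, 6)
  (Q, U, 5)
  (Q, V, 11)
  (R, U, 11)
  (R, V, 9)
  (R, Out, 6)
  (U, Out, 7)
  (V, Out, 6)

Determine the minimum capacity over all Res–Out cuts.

Augment Res→P→R→Out: bottleneck 2, flow now 2.
Augment Res→Q→R→Out: bottleneck 4, flow now 6.
Augment Res→Q→U→Out: bottleneck 5, flow now 11.
No augmenting path remains; maximum flow = 11.
By max-flow min-cut, the minimum cut capacity equals the max flow.
In the residual graph, reachable from Res: {Res, P}.
Min-cut edges: Res→Q (9), P→R (2); capacity 9 + 2 = 11.

11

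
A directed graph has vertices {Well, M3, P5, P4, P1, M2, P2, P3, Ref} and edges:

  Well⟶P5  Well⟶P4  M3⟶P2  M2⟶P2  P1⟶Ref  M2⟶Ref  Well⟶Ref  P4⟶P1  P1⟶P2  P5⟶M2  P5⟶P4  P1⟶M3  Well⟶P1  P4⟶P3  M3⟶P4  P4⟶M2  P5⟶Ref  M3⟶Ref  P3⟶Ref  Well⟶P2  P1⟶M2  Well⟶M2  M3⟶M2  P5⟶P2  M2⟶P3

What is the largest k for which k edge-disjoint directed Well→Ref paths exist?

5

Assign every edge capacity 1; by Menger, the answer equals the max flow.
Path Well→Ref (+1); total 1.
Path Well→P5→Ref (+1); total 2.
Path Well→P1→Ref (+1); total 3.
Path Well→M2→Ref (+1); total 4.
Path Well→P4→P3→Ref (+1); total 5.
No residual Well→Ref path; max flow = 5.
Certifying cut of size 5: {Well→M2, Well→P1, Well→P4, Well→P5, Well→Ref}.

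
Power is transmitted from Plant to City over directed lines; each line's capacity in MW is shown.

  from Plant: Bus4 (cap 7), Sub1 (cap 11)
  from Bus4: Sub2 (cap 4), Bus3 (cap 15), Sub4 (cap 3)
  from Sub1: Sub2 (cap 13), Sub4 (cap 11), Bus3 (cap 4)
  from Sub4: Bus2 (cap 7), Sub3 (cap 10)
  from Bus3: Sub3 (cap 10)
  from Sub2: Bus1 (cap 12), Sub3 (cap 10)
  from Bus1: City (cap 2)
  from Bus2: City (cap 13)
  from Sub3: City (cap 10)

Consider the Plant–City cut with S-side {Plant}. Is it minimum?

Yes — it is a minimum cut (capacity 18).

Given cut capacity: 7 + 11 = 18.
Augment Plant→Bus4→Sub4→Bus2→City: bottleneck 3, flow now 3.
Augment Plant→Bus4→Bus3→Sub3→City: bottleneck 4, flow now 7.
Augment Plant→Sub1→Sub4→Bus2→City: bottleneck 4, flow now 11.
Augment Plant→Sub1→Sub4→Sub3→City: bottleneck 6, flow now 17.
Augment Plant→Sub1→Sub2→Bus1→City: bottleneck 1, flow now 18.
No augmenting path remains; maximum flow = 18.
Cut capacity 18 equals the max flow, so it is a minimum cut.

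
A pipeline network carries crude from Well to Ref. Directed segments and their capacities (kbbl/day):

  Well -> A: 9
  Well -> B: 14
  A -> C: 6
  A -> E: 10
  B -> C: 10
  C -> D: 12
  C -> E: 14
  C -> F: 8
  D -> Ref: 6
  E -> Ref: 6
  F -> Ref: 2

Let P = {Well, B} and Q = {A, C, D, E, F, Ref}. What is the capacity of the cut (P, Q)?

19

Edges leaving {Well, B}: Well→A (9), B→C (10).
Cut capacity = 9 + 10 = 19.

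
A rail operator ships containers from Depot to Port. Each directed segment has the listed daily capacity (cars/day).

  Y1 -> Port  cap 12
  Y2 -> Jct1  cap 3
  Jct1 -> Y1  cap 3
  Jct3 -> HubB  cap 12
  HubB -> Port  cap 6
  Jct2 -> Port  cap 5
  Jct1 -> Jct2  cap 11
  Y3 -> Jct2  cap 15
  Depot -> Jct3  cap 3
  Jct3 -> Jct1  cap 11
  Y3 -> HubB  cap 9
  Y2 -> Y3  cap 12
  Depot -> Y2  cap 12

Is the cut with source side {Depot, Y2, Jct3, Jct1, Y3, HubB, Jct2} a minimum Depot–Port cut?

Yes — it is a minimum cut (capacity 14).

Given cut capacity: 3 + 6 + 5 = 14.
Augment Depot→Jct3→HubB→Port: bottleneck 3, flow now 3.
Augment Depot→Y2→Jct1→Y1→Port: bottleneck 3, flow now 6.
Augment Depot→Y2→Y3→HubB→Port: bottleneck 3, flow now 9.
Augment Depot→Y2→Y3→Jct2→Port: bottleneck 5, flow now 14.
No augmenting path remains; maximum flow = 14.
Cut capacity 14 equals the max flow, so it is a minimum cut.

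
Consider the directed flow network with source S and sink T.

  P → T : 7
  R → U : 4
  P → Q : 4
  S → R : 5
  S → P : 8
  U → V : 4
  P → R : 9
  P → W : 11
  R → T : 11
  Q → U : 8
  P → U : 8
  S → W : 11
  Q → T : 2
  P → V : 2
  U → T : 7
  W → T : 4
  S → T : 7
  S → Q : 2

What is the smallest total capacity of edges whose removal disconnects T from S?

26

Augment S→T: bottleneck 7, flow now 7.
Augment S→P→T: bottleneck 7, flow now 14.
Augment S→Q→T: bottleneck 2, flow now 16.
Augment S→R→T: bottleneck 5, flow now 21.
Augment S→W→T: bottleneck 4, flow now 25.
Augment S→P→R→T: bottleneck 1, flow now 26.
No augmenting path remains; maximum flow = 26.
By max-flow min-cut, the minimum cut capacity equals the max flow.
In the residual graph, reachable from S: {S, W}.
Min-cut edges: S→P (8), S→Q (2), S→R (5), S→T (7), W→T (4); capacity 8 + 2 + 5 + 7 + 4 = 26.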